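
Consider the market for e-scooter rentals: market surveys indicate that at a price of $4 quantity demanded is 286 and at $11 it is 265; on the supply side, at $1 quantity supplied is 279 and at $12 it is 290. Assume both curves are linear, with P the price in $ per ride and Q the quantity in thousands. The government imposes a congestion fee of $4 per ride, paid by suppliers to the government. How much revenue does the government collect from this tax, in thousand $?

Demand slope: (265 − 286)/(11 − 4) = -3, so Qd = 298 − 3P.
Supply slope: (290 − 279)/(12 − 1) = 1, so Qs = P + 278.
Without the tax, 298 − 3P = P + 278 gives 4P = 20, so P* = $5 and Q* = 283.
With the tax collected from suppliers, supply shifts: Qs = (P − 4) + 278.
New equilibrium: consumers pay $6, suppliers receive $2, Q = 280. (Wedge: Pb − Ps = 4.)
Revenue = t · Q = 4 · 280 = $1120.

Tax revenue = $1120 thousand.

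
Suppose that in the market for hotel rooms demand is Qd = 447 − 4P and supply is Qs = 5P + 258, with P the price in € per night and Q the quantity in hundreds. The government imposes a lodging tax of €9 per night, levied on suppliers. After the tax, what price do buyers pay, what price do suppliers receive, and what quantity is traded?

Without the tax, 447 − 4P = 5P + 258 gives 9P = 189, so P* = €21 and Q* = 363.
With the tax collected from suppliers, supply shifts: Qs = 5(P − 9) + 258.
New equilibrium: buyers pay €26, suppliers receive €17, Q = 343. (Wedge: Pb − Ps = 9.)
The less price-elastic side of the market bears the larger share of a per-unit tax.

Buyers pay €26; suppliers receive €17; quantity = 343.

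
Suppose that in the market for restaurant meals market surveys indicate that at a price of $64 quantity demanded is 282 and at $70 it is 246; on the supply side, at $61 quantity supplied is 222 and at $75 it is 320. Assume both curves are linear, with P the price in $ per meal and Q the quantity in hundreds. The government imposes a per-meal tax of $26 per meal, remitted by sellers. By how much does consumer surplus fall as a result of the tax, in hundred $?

Consumer surplus falls by $3108 hundred.

Demand slope: (246 − 282)/(70 − 64) = -6, so Qd = 666 − 6P.
Supply slope: (320 − 222)/(75 − 61) = 7, so Qs = 7P − 205.
Before the tax: set 666 − 6P = 7P − 205 → P* = $67, Q* = 264.
With the tax collected from sellers, supply shifts: Qs = 7(P − 26) − 205.
New equilibrium: buyers pay $81, sellers receive $55, Q = 180. (Wedge: Pb − Ps = 26.)
ΔCS is the trapezoid between Q = 180 and Q = 264 of height $14: ½ · (264 + 180) · 14 = $3108.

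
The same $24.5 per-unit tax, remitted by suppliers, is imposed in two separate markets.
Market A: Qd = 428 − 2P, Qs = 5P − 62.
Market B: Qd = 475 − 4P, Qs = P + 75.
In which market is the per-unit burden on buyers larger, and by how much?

Market A, by $12.6.

Market A: pre-tax P* = $70, Q* = 288; post-tax Q = 253; per-unit burden on buyers = $17.5.
Market B: pre-tax P* = $80, Q* = 155; post-tax Q = 135.4; per-unit burden on buyers = $4.9.
Difference: $17.5 vs $4.9 → market A is larger by $12.6.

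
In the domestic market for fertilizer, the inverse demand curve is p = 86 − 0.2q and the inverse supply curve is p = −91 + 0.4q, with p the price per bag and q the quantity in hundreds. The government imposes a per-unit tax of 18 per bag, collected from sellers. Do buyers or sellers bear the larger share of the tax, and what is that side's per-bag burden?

Sellers bear the larger share: 12 per bag.

Inverting to q(p) form: qd = 430 − 5p; qs = 2.5p + 227.5.
Before the tax: set 430 − 5p = 2.5p + 227.5 → p* = 27, q* = 295.
With the tax collected from sellers, supply shifts: qs = 2.5(p − 18) + 227.5.
Solving gives q = 265 with buyers paying 33 and sellers receiving 15 (the 18 wedge).
Per-bag burden: buyers 6, sellers 12.
Sellers take the larger share because supply is less price-elastic here (demand slope 5 vs supply slope 2.5).
The less price-elastic side of the market bears the larger share of a per-unit tax.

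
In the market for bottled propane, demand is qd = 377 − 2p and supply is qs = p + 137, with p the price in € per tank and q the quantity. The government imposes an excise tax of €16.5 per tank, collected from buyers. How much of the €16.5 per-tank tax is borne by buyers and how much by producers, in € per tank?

Before the tax: set 377 − 2p = p + 137 → p* = €80, q* = 217.
With the tax collected from buyers, demand (in seller-price terms) shifts: qd = 377 − 2(p + 16.5).
Solving gives q = 206 with buyers paying €85.5 and producers receiving €69 (the €16.5 wedge).
Burden on buyers: €5.5; on producers: €11. (They sum to €16.5.)

Buyers bear €5.5 per tank; producers bear €11 per tank.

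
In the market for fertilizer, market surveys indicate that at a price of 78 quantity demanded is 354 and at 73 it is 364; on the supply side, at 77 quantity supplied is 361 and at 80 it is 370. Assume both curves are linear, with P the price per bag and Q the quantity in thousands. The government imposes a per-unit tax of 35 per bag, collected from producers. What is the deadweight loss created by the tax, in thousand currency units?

Demand slope: (364 − 354)/(73 − 78) = -2, so Qd = 510 − 2P.
Supply slope: (370 − 361)/(80 − 77) = 3, so Qs = 3P + 130.
Before the tax: set 510 − 2P = 3P + 130 → P* = 76, Q* = 358.
With the tax collected from producers, supply shifts: Qs = 3(P − 35) + 130.
Solving gives Q = 316 with buyers paying 97 and producers receiving 62 (the 35 wedge).
Quantity falls by |ΔQ| = |358 − 316| = 42.
DWL = ½ · t · |ΔQ| = ½ · 35 · 42 = 735.

Deadweight loss = 735 thousand.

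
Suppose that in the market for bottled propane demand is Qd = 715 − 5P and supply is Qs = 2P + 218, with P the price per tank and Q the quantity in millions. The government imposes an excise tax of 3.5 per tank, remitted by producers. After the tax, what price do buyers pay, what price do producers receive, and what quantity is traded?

Before the tax: set 715 − 5P = 2P + 218 → P* = 71, Q* = 360.
With the tax collected from producers, supply shifts: Qs = 2(P − 3.5) + 218.
Solving gives Q = 355 with buyers paying 72 and producers receiving 68.5 (the 3.5 wedge).

Buyers pay 72; producers receive 68.5; quantity = 355.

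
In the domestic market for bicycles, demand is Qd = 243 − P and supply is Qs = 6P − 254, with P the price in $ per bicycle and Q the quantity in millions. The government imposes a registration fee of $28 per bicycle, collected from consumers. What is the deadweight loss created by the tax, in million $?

Without the tax, 243 − P = 6P − 254 gives 7P = 497, so P* = $71 and Q* = 172.
With the tax collected from consumers, demand (in seller-price terms) shifts: Qd = 243 − (P + 28).
Solving gives Q = 148 with consumers paying $95 and sellers receiving $67 (the $28 wedge).
Quantity falls by |ΔQ| = |172 − 148| = 24.
DWL = ½ · t · |ΔQ| = ½ · 28 · 24 = $336.

Deadweight loss = $336 million.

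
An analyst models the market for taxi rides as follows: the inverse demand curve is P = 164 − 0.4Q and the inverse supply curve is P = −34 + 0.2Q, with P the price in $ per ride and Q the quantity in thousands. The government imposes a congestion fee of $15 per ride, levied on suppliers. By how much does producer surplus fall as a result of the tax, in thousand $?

Producer surplus falls by $1587.5 thousand.

Inverting to Q(P) form: Qd = 410 − 2.5P; Qs = 5P + 170.
Before the tax: set 410 − 2.5P = 5P + 170 → P* = $32, Q* = 330.
With the tax collected from suppliers, supply shifts: Qs = 5(P − 15) + 170.
New equilibrium: buyers pay $42, suppliers receive $27, Q = 305. (Wedge: Pb − Ps = 15.)
ΔPS is the trapezoid between Q = 305 and Q = 330 of height $5: ½ · (330 + 305) · 5 = $1587.5.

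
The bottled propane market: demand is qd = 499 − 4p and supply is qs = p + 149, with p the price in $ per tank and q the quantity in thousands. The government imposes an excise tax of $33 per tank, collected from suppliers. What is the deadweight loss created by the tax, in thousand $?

Without the tax, 499 − 4p = p + 149 gives 5p = 350, so p* = $70 and q* = 219.
With the tax collected from suppliers, supply shifts: qs = (p − 33) + 149.
Solving gives q = 192.6 with consumers paying $76.6 and suppliers receiving $43.6 (the $33 wedge).
Quantity falls by |ΔQ| = |219 − 192.6| = 26.4.
DWL = ½ · t · |ΔQ| = ½ · 33 · 26.4 = $435.6.

Deadweight loss = $435.6 thousand.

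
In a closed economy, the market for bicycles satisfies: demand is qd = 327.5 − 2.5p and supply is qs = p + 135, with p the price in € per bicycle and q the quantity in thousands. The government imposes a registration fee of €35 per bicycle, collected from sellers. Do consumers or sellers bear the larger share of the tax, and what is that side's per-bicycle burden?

Before the tax: set 327.5 − 2.5p = p + 135 → p* = €55, q* = 190.
With the tax collected from sellers, supply shifts: qs = (p − 35) + 135.
Solving gives q = 165 with consumers paying €65 and sellers receiving €30 (the €35 wedge).
Per-bicycle burden: consumers €10, sellers €25.
Sellers take the larger share because supply is less price-elastic here (demand slope 2.5 vs supply slope 1).
The less price-elastic side of the market bears the larger share of a per-unit tax.

Sellers bear the larger share: €25 per bicycle.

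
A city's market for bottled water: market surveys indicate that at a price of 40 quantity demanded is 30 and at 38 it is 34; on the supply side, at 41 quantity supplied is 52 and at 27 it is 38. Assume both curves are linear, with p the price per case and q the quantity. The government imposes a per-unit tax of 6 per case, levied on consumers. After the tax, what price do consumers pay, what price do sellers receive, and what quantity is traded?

Consumers pay 35; sellers receive 29; quantity = 40.

Demand slope: (34 − 30)/(38 − 40) = -2, so qd = 110 − 2p.
Supply slope: (38 − 52)/(27 − 41) = 1, so qs = p + 11.
Without the tax, 110 − 2p = p + 11 gives 3p = 99, so p* = 33 and q* = 44.
With the tax collected from consumers, demand (in seller-price terms) shifts: qd = 110 − 2(p + 6).
New equilibrium: consumers pay 35, sellers receive 29, q = 40. (Wedge: pb − ps = 6.)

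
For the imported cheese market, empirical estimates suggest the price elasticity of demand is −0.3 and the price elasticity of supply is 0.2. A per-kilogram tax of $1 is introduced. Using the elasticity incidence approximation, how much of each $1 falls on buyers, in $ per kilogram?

Buyers bear ≈ $0.4 per kilogram.

Incidence ratio: buyers' share ≈ εs / (εs + |εd|) = 0.2 / (0.2 + 0.3) = 0.4.
So buyers bear ≈ 0.4 × $1 = $0.4; suppliers bear $0.6.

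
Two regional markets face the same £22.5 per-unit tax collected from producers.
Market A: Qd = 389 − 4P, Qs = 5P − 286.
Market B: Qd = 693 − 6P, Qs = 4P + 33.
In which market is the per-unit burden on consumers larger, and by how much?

Market A, by £3.5.

Market A: pre-tax P* = £75, Q* = 89; post-tax Q = 39; per-unit burden on consumers = £12.5.
Market B: pre-tax P* = £66, Q* = 297; post-tax Q = 243; per-unit burden on consumers = £9.
Difference: £12.5 vs £9 → market A is larger by £3.5.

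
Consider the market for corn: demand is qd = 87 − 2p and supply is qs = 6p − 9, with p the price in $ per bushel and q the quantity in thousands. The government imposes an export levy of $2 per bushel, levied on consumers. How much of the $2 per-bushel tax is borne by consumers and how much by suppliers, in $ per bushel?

Without the tax, 87 − 2p = 6p − 9 gives 8p = 96, so p* = $12 and q* = 63.
With the tax collected from consumers, demand (in seller-price terms) shifts: qd = 87 − 2(p + 2).
New equilibrium: consumers pay $13.5, suppliers receive $11.5, q = 60. (Wedge: pb − ps = 2.)
Burden on consumers: $1.5; on suppliers: $0.5. (They sum to $2.)

Consumers bear $1.5 per bushel; suppliers bear $0.5 per bushel.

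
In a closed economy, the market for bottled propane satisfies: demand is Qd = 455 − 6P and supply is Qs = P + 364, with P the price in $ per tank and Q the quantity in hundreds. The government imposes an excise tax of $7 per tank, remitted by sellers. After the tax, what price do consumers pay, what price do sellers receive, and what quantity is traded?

Before the tax: set 455 − 6P = P + 364 → P* = $13, Q* = 377.
With the tax collected from sellers, supply shifts: Qs = (P − 7) + 364.
New equilibrium: consumers pay $14, sellers receive $7, Q = 371. (Wedge: Pb − Ps = 7.)

Consumers pay $14; sellers receive $7; quantity = 371.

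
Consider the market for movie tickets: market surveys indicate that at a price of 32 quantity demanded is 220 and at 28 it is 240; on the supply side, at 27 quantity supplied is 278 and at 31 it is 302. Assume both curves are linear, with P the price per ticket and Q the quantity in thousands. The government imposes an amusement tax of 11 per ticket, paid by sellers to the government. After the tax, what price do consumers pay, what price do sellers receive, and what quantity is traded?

Demand slope: (240 − 220)/(28 − 32) = -5, so Qd = 380 − 5P.
Supply slope: (302 − 278)/(31 − 27) = 6, so Qs = 6P + 116.
Without the tax, 380 − 5P = 6P + 116 gives 11P = 264, so P* = 24 and Q* = 260.
With the tax collected from sellers, supply shifts: Qs = 6(P − 11) + 116.
Solving gives Q = 230 with consumers paying 30 and sellers receiving 19 (the 11 wedge).
The less price-elastic side of the market bears the larger share of a per-unit tax.

Consumers pay 30; sellers receive 19; quantity = 230.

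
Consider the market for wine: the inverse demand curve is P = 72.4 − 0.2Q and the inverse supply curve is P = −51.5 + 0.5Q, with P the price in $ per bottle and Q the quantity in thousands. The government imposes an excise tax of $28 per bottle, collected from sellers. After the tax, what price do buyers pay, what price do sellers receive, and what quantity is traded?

Buyers pay $45; sellers receive $17; quantity = 137.

Inverting to Q(P) form: Qd = 362 − 5P; Qs = 2P + 103.
Without the tax, 362 − 5P = 2P + 103 gives 7P = 259, so P* = $37 and Q* = 177.
With the tax collected from sellers, supply shifts: Qs = 2(P − 28) + 103.
New equilibrium: buyers pay $45, sellers receive $17, Q = 137. (Wedge: Pb − Ps = 28.)
The less price-elastic side of the market bears the larger share of a per-unit tax.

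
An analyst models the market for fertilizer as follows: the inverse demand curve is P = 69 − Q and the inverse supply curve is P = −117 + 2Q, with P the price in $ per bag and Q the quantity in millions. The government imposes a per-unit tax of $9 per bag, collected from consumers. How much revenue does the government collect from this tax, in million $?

Inverting to Q(P) form: Qd = 69 − P; Qs = 0.5P + 58.5.
Before the tax: set 69 − P = 0.5P + 58.5 → P* = $7, Q* = 62.
With the tax collected from consumers, demand (in seller-price terms) shifts: Qd = 69 − (P + 9).
Solving gives Q = 59 with consumers paying $10 and suppliers receiving $1 (the $9 wedge).
Revenue = t · Q = 9 · 59 = $531.

Tax revenue = $531 million.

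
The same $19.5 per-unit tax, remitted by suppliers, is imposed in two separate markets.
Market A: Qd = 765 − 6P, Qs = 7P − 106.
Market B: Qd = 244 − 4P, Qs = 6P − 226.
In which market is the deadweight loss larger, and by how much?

Market A: pre-tax P* = $67, Q* = 363; post-tax Q = 300; deadweight loss = $614.25.
Market B: pre-tax P* = $47, Q* = 56; post-tax Q = 9.2; deadweight loss = $456.3.
Difference: $614.25 vs $456.3 → market A is larger by $157.95.

Market A, by $157.95.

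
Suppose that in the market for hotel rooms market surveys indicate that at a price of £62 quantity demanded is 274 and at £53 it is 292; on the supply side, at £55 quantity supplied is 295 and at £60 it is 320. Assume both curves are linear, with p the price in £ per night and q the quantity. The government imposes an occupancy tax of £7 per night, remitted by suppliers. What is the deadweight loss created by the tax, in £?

Deadweight loss = £35.

Demand slope: (292 − 274)/(53 − 62) = -2, so qd = 398 − 2p.
Supply slope: (320 − 295)/(60 − 55) = 5, so qs = 5p + 20.
Without the tax, 398 − 2p = 5p + 20 gives 7p = 378, so p* = £54 and q* = 290.
With the tax collected from suppliers, supply shifts: qs = 5(p − 7) + 20.
Solving gives q = 280 with buyers paying £59 and suppliers receiving £52 (the £7 wedge).
Quantity falls by |ΔQ| = |290 − 280| = 10.
DWL = ½ · t · |ΔQ| = ½ · 7 · 10 = £35.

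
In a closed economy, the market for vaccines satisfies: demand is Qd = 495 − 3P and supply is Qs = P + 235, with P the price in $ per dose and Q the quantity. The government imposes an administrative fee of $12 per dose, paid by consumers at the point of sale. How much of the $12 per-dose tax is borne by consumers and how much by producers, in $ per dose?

Without the tax, 495 − 3P = P + 235 gives 4P = 260, so P* = $65 and Q* = 300.
With the tax collected from consumers, demand (in seller-price terms) shifts: Qd = 495 − 3(P + 12).
Solving gives Q = 291 with consumers paying $68 and producers receiving $56 (the $12 wedge).
Burden on consumers: $3; on producers: $9. (They sum to $12.)
The less price-elastic side of the market bears the larger share of a per-unit tax.

Consumers bear $3 per dose; producers bear $9 per dose.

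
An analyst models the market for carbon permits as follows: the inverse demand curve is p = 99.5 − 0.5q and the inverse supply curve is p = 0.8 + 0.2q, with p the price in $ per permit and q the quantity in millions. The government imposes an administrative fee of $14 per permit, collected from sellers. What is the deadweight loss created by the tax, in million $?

Deadweight loss = $140 million.

Rewrite in direct form: qd = 199 − 2p and qs = 5p − 4.
Without the tax, 199 − 2p = 5p − 4 gives 7p = 203, so p* = $29 and q* = 141.
With the tax collected from sellers, supply shifts: qs = 5(p − 14) − 4.
New equilibrium: buyers pay $39, sellers receive $25, q = 121. (Wedge: pb − ps = 14.)
Quantity falls by |ΔQ| = |141 − 121| = 20.
DWL = ½ · t · |ΔQ| = ½ · 14 · 20 = $140.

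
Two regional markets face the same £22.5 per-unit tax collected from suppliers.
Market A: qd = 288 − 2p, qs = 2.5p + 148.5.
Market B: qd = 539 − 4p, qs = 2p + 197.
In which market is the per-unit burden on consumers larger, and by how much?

Market A: pre-tax p* = £31, q* = 226; post-tax q = 201; per-unit burden on consumers = £12.5.
Market B: pre-tax p* = £57, q* = 311; post-tax q = 281; per-unit burden on consumers = £7.5.
Difference: £12.5 vs £7.5 → market A is larger by £5.

Market A, by £5.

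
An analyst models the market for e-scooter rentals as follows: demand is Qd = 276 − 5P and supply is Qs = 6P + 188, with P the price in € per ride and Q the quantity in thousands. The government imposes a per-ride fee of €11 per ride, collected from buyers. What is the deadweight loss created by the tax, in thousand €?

Before the tax: set 276 − 5P = 6P + 188 → P* = €8, Q* = 236.
With the tax collected from buyers, demand (in seller-price terms) shifts: Qd = 276 − 5(P + 11).
New equilibrium: buyers pay €14, producers receive €3, Q = 206. (Wedge: Pb − Ps = 11.)
Quantity falls by |ΔQ| = |236 − 206| = 30.
DWL = ½ · t · |ΔQ| = ½ · 11 · 30 = €165.

Deadweight loss = €165 thousand.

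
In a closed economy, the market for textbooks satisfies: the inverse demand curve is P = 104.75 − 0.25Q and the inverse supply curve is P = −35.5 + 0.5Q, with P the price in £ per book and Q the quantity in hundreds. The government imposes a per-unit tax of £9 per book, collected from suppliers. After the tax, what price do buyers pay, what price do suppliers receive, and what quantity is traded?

Buyers pay £61; suppliers receive £52; quantity = 175.

Inverting to Q(P) form: Qd = 419 − 4P; Qs = 2P + 71.
Before the tax: set 419 − 4P = 2P + 71 → P* = £58, Q* = 187.
With the tax collected from suppliers, supply shifts: Qs = 2(P − 9) + 71.
New equilibrium: buyers pay £61, suppliers receive £52, Q = 175. (Wedge: Pb − Ps = 9.)
The less price-elastic side of the market bears the larger share of a per-unit tax.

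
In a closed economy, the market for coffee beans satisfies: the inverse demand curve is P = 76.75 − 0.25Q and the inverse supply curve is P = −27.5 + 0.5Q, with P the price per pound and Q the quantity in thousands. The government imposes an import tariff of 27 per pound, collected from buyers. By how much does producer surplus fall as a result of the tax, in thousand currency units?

Inverting to Q(P) form: Qd = 307 − 4P; Qs = 2P + 55.
Before the tax: set 307 − 4P = 2P + 55 → P* = 42, Q* = 139.
With the tax collected from buyers, demand (in seller-price terms) shifts: Qd = 307 − 4(P + 27).
Solving gives Q = 103 with buyers paying 51 and suppliers receiving 24 (the 27 wedge).
ΔPS is the trapezoid between Q = 103 and Q = 139 of height 18: ½ · (139 + 103) · 18 = 2178.

Producer surplus falls by 2178 thousand.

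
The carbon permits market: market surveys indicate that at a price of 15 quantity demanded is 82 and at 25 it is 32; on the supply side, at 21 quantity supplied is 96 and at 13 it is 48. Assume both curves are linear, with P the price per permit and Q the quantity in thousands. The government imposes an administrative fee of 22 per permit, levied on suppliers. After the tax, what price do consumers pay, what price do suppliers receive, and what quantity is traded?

Demand slope: (32 − 82)/(25 − 15) = -5, so Qd = 157 − 5P.
Supply slope: (48 − 96)/(13 − 21) = 6, so Qs = 6P − 30.
Without the tax, 157 − 5P = 6P − 30 gives 11P = 187, so P* = 17 and Q* = 72.
With the tax collected from suppliers, supply shifts: Qs = 6(P − 22) − 30.
Solving gives Q = 12 with consumers paying 29 and suppliers receiving 7 (the 22 wedge).

Consumers pay 29; suppliers receive 7; quantity = 12.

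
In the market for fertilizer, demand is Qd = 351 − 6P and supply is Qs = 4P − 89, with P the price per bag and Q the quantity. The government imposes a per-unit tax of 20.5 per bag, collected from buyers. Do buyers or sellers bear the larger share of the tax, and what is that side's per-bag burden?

Sellers bear the larger share: 12.3 per bag.

Without the tax, 351 − 6P = 4P − 89 gives 10P = 440, so P* = 44 and Q* = 87.
With the tax collected from buyers, demand (in seller-price terms) shifts: Qd = 351 − 6(P + 20.5).
New equilibrium: buyers pay 52.2, sellers receive 31.7, Q = 37.8. (Wedge: Pb − Ps = 20.5.)
Per-bag burden: buyers 8.2, sellers 12.3.
Sellers take the larger share because supply is less price-elastic here (demand slope 6 vs supply slope 4).
The less price-elastic side of the market bears the larger share of a per-unit tax.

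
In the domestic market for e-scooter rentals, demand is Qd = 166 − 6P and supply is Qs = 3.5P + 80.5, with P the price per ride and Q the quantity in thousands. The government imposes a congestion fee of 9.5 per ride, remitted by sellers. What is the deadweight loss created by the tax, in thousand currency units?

Deadweight loss = 99.75 thousand.

Without the tax, 166 − 6P = 3.5P + 80.5 gives 9.5P = 85.5, so P* = 9 and Q* = 112.
With the tax collected from sellers, supply shifts: Qs = 3.5(P − 9.5) + 80.5.
Solving gives Q = 91 with consumers paying 12.5 and sellers receiving 3 (the 9.5 wedge).
Quantity falls by |ΔQ| = |112 − 91| = 21.
DWL = ½ · t · |ΔQ| = ½ · 9.5 · 21 = 99.75.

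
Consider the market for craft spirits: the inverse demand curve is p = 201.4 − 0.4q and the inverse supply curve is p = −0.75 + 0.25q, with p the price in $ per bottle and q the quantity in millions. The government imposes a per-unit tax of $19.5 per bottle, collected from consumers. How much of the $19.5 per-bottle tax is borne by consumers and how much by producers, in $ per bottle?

Consumers bear $12 per bottle; producers bear $7.5 per bottle.

Inverting to q(p) form: qd = 503.5 − 2.5p; qs = 4p + 3.
Without the tax, 503.5 − 2.5p = 4p + 3 gives 6.5p = 500.5, so p* = $77 and q* = 311.
With the tax collected from consumers, demand (in seller-price terms) shifts: qd = 503.5 − 2.5(p + 19.5).
Solving gives q = 281 with consumers paying $89 and producers receiving $69.5 (the $19.5 wedge).
Burden on consumers: $12; on producers: $7.5. (They sum to $19.5.)
The less price-elastic side of the market bears the larger share of a per-unit tax.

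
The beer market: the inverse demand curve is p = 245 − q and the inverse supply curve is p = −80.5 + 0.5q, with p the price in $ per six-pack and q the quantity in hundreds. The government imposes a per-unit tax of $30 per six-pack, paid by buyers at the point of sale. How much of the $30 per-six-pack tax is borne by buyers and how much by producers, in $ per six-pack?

Rewrite in direct form: qd = 245 − p and qs = 2p + 161.
Without the tax, 245 − p = 2p + 161 gives 3p = 84, so p* = $28 and q* = 217.
With the tax collected from buyers, demand (in seller-price terms) shifts: qd = 245 − (p + 30).
New equilibrium: buyers pay $48, producers receive $18, q = 197. (Wedge: pb − ps = 30.)
Burden on buyers: $20; on producers: $10. (They sum to $30.)
The less price-elastic side of the market bears the larger share of a per-unit tax.

Buyers bear $20 per six-pack; producers bear $10 per six-pack.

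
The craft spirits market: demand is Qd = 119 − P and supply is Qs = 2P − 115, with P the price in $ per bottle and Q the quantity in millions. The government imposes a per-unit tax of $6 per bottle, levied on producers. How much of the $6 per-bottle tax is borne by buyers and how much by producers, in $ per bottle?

Without the tax, 119 − P = 2P − 115 gives 3P = 234, so P* = $78 and Q* = 41.
With the tax collected from producers, supply shifts: Qs = 2(P − 6) − 115.
New equilibrium: buyers pay $82, producers receive $76, Q = 37. (Wedge: Pb − Ps = 6.)
Burden on buyers: $4; on producers: $2. (They sum to $6.)
The less price-elastic side of the market bears the larger share of a per-unit tax.

Buyers bear $4 per bottle; producers bear $2 per bottle.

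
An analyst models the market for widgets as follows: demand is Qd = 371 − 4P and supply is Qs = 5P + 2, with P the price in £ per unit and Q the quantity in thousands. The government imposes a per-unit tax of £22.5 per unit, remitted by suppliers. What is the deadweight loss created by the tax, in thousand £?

Before the tax: set 371 − 4P = 5P + 2 → P* = £41, Q* = 207.
With the tax collected from suppliers, supply shifts: Qs = 5(P − 22.5) + 2.
New equilibrium: consumers pay £53.5, suppliers receive £31, Q = 157. (Wedge: Pb − Ps = 22.5.)
Quantity falls by |ΔQ| = |207 − 157| = 50.
DWL = ½ · t · |ΔQ| = ½ · 22.5 · 50 = £562.5.

Deadweight loss = £562.5 thousand.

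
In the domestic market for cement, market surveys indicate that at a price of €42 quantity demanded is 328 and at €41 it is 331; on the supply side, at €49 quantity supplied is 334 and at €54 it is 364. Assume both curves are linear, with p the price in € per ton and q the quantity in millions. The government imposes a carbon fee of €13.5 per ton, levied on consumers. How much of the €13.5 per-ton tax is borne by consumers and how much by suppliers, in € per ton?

Demand slope: (331 − 328)/(41 − 42) = -3, so qd = 454 − 3p.
Supply slope: (364 − 334)/(54 − 49) = 6, so qs = 6p + 40.
Before the tax: set 454 − 3p = 6p + 40 → p* = €46, q* = 316.
With the tax collected from consumers, demand (in seller-price terms) shifts: qd = 454 − 3(p + 13.5).
New equilibrium: consumers pay €55, suppliers receive €41.5, q = 289. (Wedge: pb − ps = 13.5.)
Burden on consumers: €9; on suppliers: €4.5. (They sum to €13.5.)

Consumers bear €9 per ton; suppliers bear €4.5 per ton.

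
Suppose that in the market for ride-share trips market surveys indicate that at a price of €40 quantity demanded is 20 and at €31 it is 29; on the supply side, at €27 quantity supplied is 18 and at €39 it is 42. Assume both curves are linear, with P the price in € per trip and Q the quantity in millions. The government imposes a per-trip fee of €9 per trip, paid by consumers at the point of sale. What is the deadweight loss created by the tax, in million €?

Demand slope: (29 − 20)/(31 − 40) = -1, so Qd = 60 − P.
Supply slope: (42 − 18)/(39 − 27) = 2, so Qs = 2P − 36.
Before the tax: set 60 − P = 2P − 36 → P* = €32, Q* = 28.
With the tax collected from consumers, demand (in seller-price terms) shifts: Qd = 60 − (P + 9).
New equilibrium: consumers pay €38, suppliers receive €29, Q = 22. (Wedge: Pb − Ps = 9.)
Quantity falls by |ΔQ| = |28 − 22| = 6.
DWL = ½ · t · |ΔQ| = ½ · 9 · 6 = €27.

Deadweight loss = €27 million.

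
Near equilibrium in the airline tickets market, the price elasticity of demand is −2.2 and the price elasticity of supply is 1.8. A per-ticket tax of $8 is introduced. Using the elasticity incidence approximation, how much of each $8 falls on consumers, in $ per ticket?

Incidence ratio: consumers' share ≈ εs / (εs + |εd|) = 1.8 / (1.8 + 2.2) = 0.45.
So consumers bear ≈ 0.45 × $8 = $3.6; producers bear $4.4.

Consumers bear ≈ $3.6 per ticket.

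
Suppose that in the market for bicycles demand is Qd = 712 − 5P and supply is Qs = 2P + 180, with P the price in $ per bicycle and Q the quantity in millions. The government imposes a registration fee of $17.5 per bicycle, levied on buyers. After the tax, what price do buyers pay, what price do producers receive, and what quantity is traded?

Before the tax: set 712 − 5P = 2P + 180 → P* = $76, Q* = 332.
With the tax collected from buyers, demand (in seller-price terms) shifts: Qd = 712 − 5(P + 17.5).
New equilibrium: buyers pay $81, producers receive $63.5, Q = 307. (Wedge: Pb − Ps = 17.5.)

Buyers pay $81; producers receive $63.5; quantity = 307.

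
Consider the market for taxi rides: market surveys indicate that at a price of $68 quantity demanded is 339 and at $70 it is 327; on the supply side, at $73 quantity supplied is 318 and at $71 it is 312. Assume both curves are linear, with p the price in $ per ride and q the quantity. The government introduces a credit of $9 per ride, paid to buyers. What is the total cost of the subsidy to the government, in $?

Demand slope: (327 − 339)/(70 − 68) = -6, so qd = 747 − 6p.
Supply slope: (312 − 318)/(71 − 73) = 3, so qs = 3p + 99.
Before the subsidy: set 747 − 6p = 3p + 99 → p* = $72, q* = 315.
With a per-unit subsidy paid to buyers, each effectively pays p − 9, so demand becomes qd = 747 − 6(p − 9).
New equilibrium: buyers pay $69, suppliers receive $78, q = 333. (Wedge: pb − ps = −9.)
Outlay = t · Q = 9 · 333 = $2997.

Government outlay = $2997.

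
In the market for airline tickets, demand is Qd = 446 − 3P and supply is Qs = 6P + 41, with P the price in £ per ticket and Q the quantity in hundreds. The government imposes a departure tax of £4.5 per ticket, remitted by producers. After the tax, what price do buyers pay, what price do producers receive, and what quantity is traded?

Buyers pay £48; producers receive £43.5; quantity = 302.

Without the tax, 446 − 3P = 6P + 41 gives 9P = 405, so P* = £45 and Q* = 311.
With the tax collected from producers, supply shifts: Qs = 6(P − 4.5) + 41.
Solving gives Q = 302 with buyers paying £48 and producers receiving £43.5 (the £4.5 wedge).
The less price-elastic side of the market bears the larger share of a per-unit tax.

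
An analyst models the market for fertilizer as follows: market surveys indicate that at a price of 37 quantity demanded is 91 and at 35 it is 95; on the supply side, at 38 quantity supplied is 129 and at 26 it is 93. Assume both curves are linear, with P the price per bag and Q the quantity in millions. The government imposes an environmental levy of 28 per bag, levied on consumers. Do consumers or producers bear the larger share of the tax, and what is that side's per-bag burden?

Consumers bear the larger share: 16.8 per bag.

Demand slope: (95 − 91)/(35 − 37) = -2, so Qd = 165 − 2P.
Supply slope: (93 − 129)/(26 − 38) = 3, so Qs = 3P + 15.
Before the tax: set 165 − 2P = 3P + 15 → P* = 30, Q* = 105.
With the tax collected from consumers, demand (in seller-price terms) shifts: Qd = 165 − 2(P + 28).
New equilibrium: consumers pay 46.8, producers receive 18.8, Q = 71.4. (Wedge: Pb − Ps = 28.)
Per-bag burden: consumers 16.8, producers 11.2.
Consumers take the larger share because demand is less price-elastic here (demand slope 2 vs supply slope 3).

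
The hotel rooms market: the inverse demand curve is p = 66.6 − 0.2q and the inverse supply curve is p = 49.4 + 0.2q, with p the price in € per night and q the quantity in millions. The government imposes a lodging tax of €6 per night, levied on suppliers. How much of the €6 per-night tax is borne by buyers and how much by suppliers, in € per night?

Rewrite in direct form: qd = 333 − 5p and qs = 5p − 247.
Without the tax, 333 − 5p = 5p − 247 gives 10p = 580, so p* = €58 and q* = 43.
With the tax collected from suppliers, supply shifts: qs = 5(p − 6) − 247.
New equilibrium: buyers pay €61, suppliers receive €55, q = 28. (Wedge: pb − ps = 6.)
Burden on buyers: €3; on suppliers: €3. (They sum to €6.)

Buyers bear €3 per night; suppliers bear €3 per night.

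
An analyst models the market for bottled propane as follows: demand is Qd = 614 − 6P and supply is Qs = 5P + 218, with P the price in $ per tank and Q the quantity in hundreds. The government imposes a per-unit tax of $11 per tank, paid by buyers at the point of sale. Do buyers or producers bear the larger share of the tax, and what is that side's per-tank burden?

Producers bear the larger share: $6 per tank.

Without the tax, 614 − 6P = 5P + 218 gives 11P = 396, so P* = $36 and Q* = 398.
With the tax collected from buyers, demand (in seller-price terms) shifts: Qd = 614 − 6(P + 11).
Solving gives Q = 368 with buyers paying $41 and producers receiving $30 (the $11 wedge).
Per-tank burden: buyers $5, producers $6.
Producers take the larger share because supply is less price-elastic here (demand slope 6 vs supply slope 5).
The less price-elastic side of the market bears the larger share of a per-unit tax.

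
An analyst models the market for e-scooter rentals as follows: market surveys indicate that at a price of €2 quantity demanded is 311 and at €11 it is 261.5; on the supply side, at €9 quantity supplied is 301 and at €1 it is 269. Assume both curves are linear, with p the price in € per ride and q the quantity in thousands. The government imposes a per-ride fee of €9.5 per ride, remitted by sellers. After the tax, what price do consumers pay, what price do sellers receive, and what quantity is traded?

Consumers pay €10; sellers receive €0.5; quantity = 267.

Demand slope: (261.5 − 311)/(11 − 2) = -5.5, so qd = 322 − 5.5p.
Supply slope: (269 − 301)/(1 − 9) = 4, so qs = 4p + 265.
Without the tax, 322 − 5.5p = 4p + 265 gives 9.5p = 57, so p* = €6 and q* = 289.
With the tax collected from sellers, supply shifts: qs = 4(p − 9.5) + 265.
New equilibrium: consumers pay €10, sellers receive €0.5, q = 267. (Wedge: pb − ps = 9.5.)
The less price-elastic side of the market bears the larger share of a per-unit tax.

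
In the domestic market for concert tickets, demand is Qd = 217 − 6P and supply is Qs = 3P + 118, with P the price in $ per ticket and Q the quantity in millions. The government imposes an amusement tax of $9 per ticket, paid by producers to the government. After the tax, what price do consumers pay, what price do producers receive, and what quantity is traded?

Consumers pay $14; producers receive $5; quantity = 133.

Before the tax: set 217 − 6P = 3P + 118 → P* = $11, Q* = 151.
With the tax collected from producers, supply shifts: Qs = 3(P − 9) + 118.
New equilibrium: consumers pay $14, producers receive $5, Q = 133. (Wedge: Pb − Ps = 9.)
The less price-elastic side of the market bears the larger share of a per-unit tax.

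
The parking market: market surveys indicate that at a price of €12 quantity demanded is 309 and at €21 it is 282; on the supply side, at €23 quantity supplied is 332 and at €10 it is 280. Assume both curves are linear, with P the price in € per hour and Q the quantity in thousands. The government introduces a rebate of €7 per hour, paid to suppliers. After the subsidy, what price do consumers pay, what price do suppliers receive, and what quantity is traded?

Demand slope: (282 − 309)/(21 − 12) = -3, so Qd = 345 − 3P.
Supply slope: (280 − 332)/(10 − 23) = 4, so Qs = 4P + 240.
Before the subsidy: set 345 − 3P = 4P + 240 → P* = €15, Q* = 300.
With a per-unit subsidy paid to suppliers, each receives P + 7 per unit sold, so supply becomes Qs = 4(P + 7) + 240.
New equilibrium: consumers pay €11, suppliers receive €18, Q = 312. (Wedge: Pb − Ps = −7.)

Consumers pay €11; suppliers receive €18; quantity = 312.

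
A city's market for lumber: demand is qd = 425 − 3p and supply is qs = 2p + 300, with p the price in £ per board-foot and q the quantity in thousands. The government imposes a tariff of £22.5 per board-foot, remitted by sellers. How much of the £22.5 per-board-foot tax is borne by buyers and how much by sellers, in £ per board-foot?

Buyers bear £9 per board-foot; sellers bear £13.5 per board-foot.

Without the tax, 425 − 3p = 2p + 300 gives 5p = 125, so p* = £25 and q* = 350.
With the tax collected from sellers, supply shifts: qs = 2(p − 22.5) + 300.
New equilibrium: buyers pay £34, sellers receive £11.5, q = 323. (Wedge: pb − ps = 22.5.)
Burden on buyers: £9; on sellers: £13.5. (They sum to £22.5.)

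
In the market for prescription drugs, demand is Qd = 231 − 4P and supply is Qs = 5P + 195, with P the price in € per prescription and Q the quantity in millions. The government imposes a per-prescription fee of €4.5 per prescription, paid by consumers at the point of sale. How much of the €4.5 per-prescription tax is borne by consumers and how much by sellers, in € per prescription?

Without the tax, 231 − 4P = 5P + 195 gives 9P = 36, so P* = €4 and Q* = 215.
With the tax collected from consumers, demand (in seller-price terms) shifts: Qd = 231 − 4(P + 4.5).
New equilibrium: consumers pay €6.5, sellers receive €2, Q = 205. (Wedge: Pb − Ps = 4.5.)
Burden on consumers: €2.5; on sellers: €2. (They sum to €4.5.)

Consumers bear €2.5 per prescription; sellers bear €2 per prescription.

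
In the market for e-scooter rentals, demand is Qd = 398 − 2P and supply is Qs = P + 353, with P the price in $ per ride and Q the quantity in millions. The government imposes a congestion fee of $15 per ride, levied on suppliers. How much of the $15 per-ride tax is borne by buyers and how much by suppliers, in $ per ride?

Without the tax, 398 − 2P = P + 353 gives 3P = 45, so P* = $15 and Q* = 368.
With the tax collected from suppliers, supply shifts: Qs = (P − 15) + 353.
New equilibrium: buyers pay $20, suppliers receive $5, Q = 358. (Wedge: Pb − Ps = 15.)
Burden on buyers: $5; on suppliers: $10. (They sum to $15.)

Buyers bear $5 per ride; suppliers bear $10 per ride.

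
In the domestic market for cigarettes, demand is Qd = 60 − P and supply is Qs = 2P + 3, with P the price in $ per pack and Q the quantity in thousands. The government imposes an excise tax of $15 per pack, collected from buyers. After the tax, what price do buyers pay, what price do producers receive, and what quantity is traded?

Before the tax: set 60 − P = 2P + 3 → P* = $19, Q* = 41.
With the tax collected from buyers, demand (in seller-price terms) shifts: Qd = 60 − (P + 15).
New equilibrium: buyers pay $29, producers receive $14, Q = 31. (Wedge: Pb − Ps = 15.)

Buyers pay $29; producers receive $14; quantity = 31.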